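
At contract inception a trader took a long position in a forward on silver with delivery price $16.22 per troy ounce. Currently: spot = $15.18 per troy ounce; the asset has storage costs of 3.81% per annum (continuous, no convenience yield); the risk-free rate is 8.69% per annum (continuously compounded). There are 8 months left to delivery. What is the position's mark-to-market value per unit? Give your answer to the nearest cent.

$0.26 per troy ounce

Current fair forward for the remaining 8 months: F = S·e^((r + u)·T), (r + u) = 0.0869 + 0.0381 = 0.1250
F = 15.18 · e^(0.1250 × 8/12) = 15.18 × 1.086904 = 16.4992
Value of long forward = (F − K)·e^(−rT) = (16.4992 − 16.22) · e^(−0.0869·8/12)
= 0.2792 × 0.943713 = 0.26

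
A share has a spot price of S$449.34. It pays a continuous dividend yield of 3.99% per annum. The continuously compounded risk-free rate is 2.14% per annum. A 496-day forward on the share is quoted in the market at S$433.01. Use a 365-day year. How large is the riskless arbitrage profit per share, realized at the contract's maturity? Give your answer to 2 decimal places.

S$5.17 per share

Fair forward: F* = S·e^(carry·T), with carry = (r − q) = 0.0214 − 0.0399 = -0.0185
F* = 449.34 · e^(-0.0185 × 496/365) = 449.34 · e^-0.025140 = 449.34 × 0.975173 = S$438.1842
Market S$433.01 < fair S$438.1842: forward underpriced → reverse cash-and-carry (short spot, go long the forward).
At maturity, profit = |F_mkt − F*| = |433.01 − 438.1842| = S$5.17 per share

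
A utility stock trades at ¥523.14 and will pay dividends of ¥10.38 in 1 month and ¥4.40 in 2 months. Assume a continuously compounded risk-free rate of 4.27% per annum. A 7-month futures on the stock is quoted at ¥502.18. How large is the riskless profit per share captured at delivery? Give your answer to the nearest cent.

PV(dividends) I = 10.38·e^(−0.0427·1/12) + 4.40·e^(−0.0427·2/12) = 14.7119
Fair futures F* = (S − I)·e^(rT) = (523.14 − 14.7119)·e^0.024908 = 508.4281 × 1.025221 = 521.2512
Market ¥502.18 < fair 521.2512: forward underpriced → reverse cash-and-carry (short the stock, invest proceeds at r, pay the dividends, go long the forward).
Profit at T = |F_mkt − F*| = |502.18 − 521.2512| = ¥19.07 per share

¥19.07 per share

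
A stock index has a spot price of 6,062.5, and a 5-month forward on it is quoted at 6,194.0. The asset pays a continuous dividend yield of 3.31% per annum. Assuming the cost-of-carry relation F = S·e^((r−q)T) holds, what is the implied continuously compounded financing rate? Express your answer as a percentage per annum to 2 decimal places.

8.46%

From F = S·e^((r−q)T): (r − q) = ln(F/S)/T
ln(6194.0/6062.5) = ln(1.021691) = 0.021459
(r − q) = 0.021459 / (5/12) = 0.051502
r = ln(F/S)/T + q = 0.051502 + 0.0331 = 0.084602
r = 8.46%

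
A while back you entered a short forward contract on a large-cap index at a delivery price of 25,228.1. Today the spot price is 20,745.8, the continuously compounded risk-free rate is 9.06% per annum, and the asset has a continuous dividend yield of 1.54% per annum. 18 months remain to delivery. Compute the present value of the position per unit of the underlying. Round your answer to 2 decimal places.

1750.30

Current fair forward for the remaining 18 months: F = S·e^((r − q)·T), (r − q) = 0.0906 − 0.0154 = 0.0752
F = 20745.8 · e^(0.0752 × 18/12) = 20745.8 × 1.11940803 = 23223.0151
Value of long forward = (F − K)·e^(−rT) = (23223.0151 − 25228.1) · e^(−0.0906·18/12)
= -2005.0849 × 0.87292992 = -1750.30
Short position value = −(long value) = 1750.30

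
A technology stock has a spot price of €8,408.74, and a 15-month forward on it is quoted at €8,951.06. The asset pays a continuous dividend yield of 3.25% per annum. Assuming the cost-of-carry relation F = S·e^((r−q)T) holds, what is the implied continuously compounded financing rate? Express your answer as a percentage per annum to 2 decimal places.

8.25%

From F = S·e^((r−q)T): (r − q) = ln(F/S)/T
ln(8951.06/8408.74) = ln(1.064495) = 0.062501
(r − q) = 0.062501 / (15/12) = 0.050001
r = ln(F/S)/T + q = 0.050001 + 0.0325 = 0.082501
r = 8.25%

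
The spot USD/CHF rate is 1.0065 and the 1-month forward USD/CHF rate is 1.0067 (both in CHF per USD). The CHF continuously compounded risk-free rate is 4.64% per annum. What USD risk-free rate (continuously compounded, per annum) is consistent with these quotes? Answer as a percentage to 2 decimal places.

F = S·e^((r_CHF − r_USD)T) ⇒ r_USD = r_CHF − ln(F/S)/T
ln(1.0067/1.0065) = 0.000199; /(1/12) = 0.002388
r_USD = 0.0464 − 0.002388 = 0.044012
r_USD = 4.40%

4.40%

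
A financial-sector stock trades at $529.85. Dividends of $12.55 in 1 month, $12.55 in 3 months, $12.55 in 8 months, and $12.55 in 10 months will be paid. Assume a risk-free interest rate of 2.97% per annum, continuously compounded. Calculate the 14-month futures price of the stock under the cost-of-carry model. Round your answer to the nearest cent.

PV(dividends) I = 12.55·e^(−0.0297·1/12) + 12.55·e^(−0.0297·3/12) + 12.55·e^(−0.0297·8/12) + 12.55·e^(−0.0297·10/12)
I = 12.5190 + 12.4572 + 12.3040 + 12.2432 = 49.5234
F = (S − I)·e^(rT) = (529.85 − 49.5234) · e^(0.0297·14/12)
= 480.3266 · e^0.034650 = 480.3266 × 1.035257 = $497.26

$497.26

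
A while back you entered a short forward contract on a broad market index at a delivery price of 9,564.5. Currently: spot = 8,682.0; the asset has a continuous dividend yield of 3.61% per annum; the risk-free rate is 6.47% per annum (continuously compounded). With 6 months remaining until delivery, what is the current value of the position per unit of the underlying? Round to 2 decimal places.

733.34

Current fair forward for the remaining 6 months: F = S·e^((r − q)·T), (r − q) = 0.0647 − 0.0361 = 0.0286
F = 8682.0 · e^(0.0286 × 6/12) = 8682.0 × 1.01440273 = 8807.0445
Value of long forward = (F − K)·e^(−rT) = (8807.0445 − 9564.5) · e^(−0.0647·6/12)
= -757.4555 × 0.96816766 = -733.34
Short position value = −(long value) = 733.34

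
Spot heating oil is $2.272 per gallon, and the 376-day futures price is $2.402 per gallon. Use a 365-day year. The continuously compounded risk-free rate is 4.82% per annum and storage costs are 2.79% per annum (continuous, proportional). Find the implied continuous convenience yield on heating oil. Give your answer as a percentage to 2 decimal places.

2.21%

F = S·e^((r+u−y)T) ⇒ (r+u−y) = ln(F/S)/T
ln(2.402/2.272) = 0.055641; /T ⇒ 0.054013
y = r + u − ln(F/S)/T = 0.0482 + 0.0279 − 0.054013 = 0.022087
y = 2.21%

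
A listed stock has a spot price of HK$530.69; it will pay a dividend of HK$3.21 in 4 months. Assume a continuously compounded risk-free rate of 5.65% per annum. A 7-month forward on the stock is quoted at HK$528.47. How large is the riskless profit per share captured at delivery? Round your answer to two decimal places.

HK$16.75 per share

PV(dividends) I = 3.21·e^(−0.0565·4/12) = 3.1501
Fair forward F* = (S − I)·e^(rT) = (530.69 − 3.1501)·e^0.032958 = 527.5399 × 1.033507 = 545.2162
Market HK$528.47 < fair 545.2162: forward underpriced → reverse cash-and-carry (short the stock, invest proceeds at r, pay the dividends, go long the forward).
Profit at T = |F_mkt − F*| = |528.47 − 545.2162| = HK$16.75 per share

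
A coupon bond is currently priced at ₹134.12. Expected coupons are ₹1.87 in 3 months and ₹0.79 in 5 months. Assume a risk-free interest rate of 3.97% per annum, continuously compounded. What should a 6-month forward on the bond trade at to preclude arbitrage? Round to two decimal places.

PV(coupons) I = 1.87·e^(−0.0397·3/12) + 0.79·e^(−0.0397·5/12)
I = 1.8515 + 0.7770 = 2.6285
F = (S − I)·e^(rT) = (134.12 − 2.6285) · e^(0.0397·6/12)
= 131.4915 · e^0.019850 = 131.4915 × 1.020048 = ₹134.13

₹134.13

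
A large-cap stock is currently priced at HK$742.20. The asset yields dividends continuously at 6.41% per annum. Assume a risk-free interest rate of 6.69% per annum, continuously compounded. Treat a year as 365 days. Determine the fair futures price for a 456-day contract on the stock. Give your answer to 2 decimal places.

HK$744.80

F = S·e^((r − q)T) = 742.20 · e^((0.0669 − 0.0641) × 456/365)
= 742.20 · e^0.003498 = 742.20 × 1.003504
F = HK$744.80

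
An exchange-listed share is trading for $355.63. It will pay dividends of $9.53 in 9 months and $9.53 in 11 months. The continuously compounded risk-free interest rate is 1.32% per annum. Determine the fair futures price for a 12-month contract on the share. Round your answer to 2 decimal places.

PV(dividends) I = 9.53·e^(−0.0132·9/12) + 9.53·e^(−0.0132·11/12)
I = 9.4361 + 9.4154 = 18.8515
F = (S − I)·e^(rT) = (355.63 − 18.8515) · e^(0.0132·12/12)
= 336.7785 · e^0.013200 = 336.7785 × 1.013288 = $341.25

$341.25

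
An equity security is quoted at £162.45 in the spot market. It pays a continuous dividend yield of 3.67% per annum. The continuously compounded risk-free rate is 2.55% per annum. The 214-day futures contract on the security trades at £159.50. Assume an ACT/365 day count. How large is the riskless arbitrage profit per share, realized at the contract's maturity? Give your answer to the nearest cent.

Fair futures: F* = S·e^(carry·T), with carry = (r − q) = 0.0255 − 0.0367 = -0.0112
F* = 162.45 · e^(-0.0112 × 214/365) = 162.45 · e^-0.006567 = 162.45 × 0.993455 = £161.3868
Market £159.50 < fair £161.3868: forward underpriced → reverse cash-and-carry (short spot, go long the forward).
At maturity, profit = |F_mkt − F*| = |159.50 − 161.3868| = £1.89 per share

£1.89 per share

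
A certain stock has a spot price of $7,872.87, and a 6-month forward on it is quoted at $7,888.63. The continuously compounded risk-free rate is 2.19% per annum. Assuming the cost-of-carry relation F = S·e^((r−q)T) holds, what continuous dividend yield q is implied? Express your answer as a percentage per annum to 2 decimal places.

From F = S·e^((r−q)T): (r − q) = ln(F/S)/T
ln(7888.63/7872.87) = ln(1.002002) = 0.002000
(r − q) = 0.002000 / (6/12) = 0.004000
q = r − ln(F/S)/T = 0.0219 − 0.004000 = 0.017900
q = 1.79%

1.79%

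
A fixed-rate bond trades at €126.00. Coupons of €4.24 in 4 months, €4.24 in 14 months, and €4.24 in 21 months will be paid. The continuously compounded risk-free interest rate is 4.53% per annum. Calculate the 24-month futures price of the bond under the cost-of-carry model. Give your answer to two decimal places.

€124.68

PV(coupons) I = 4.24·e^(−0.0453·4/12) + 4.24·e^(−0.0453·14/12) + 4.24·e^(−0.0453·21/12)
I = 4.1765 + 4.0217 + 3.9169 = 12.1151
F = (S − I)·e^(rT) = (126.00 − 12.1151) · e^(0.0453·24/12)
= 113.8849 · e^0.090600 = 113.8849 × 1.094831 = €124.68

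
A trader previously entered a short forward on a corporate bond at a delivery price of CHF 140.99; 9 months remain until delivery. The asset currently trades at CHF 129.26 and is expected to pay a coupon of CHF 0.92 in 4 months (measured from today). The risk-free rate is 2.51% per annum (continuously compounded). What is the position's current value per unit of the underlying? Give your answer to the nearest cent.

CHF 10.01

PV(remaining coupons) I = 0.92·e^(−0.0251·4/12) = 0.9123
Current forward F = (S − I)·e^(rT) = (129.26 − 0.9123)·e^(0.0251·9/12) = 128.3477 × 1.019003 = 130.7867
Value (long) = (F − K)·e^(−rT) = (130.7867 − 140.99) × 0.981351 = -10.0130
Short position value = −(long value) = CHF 10.01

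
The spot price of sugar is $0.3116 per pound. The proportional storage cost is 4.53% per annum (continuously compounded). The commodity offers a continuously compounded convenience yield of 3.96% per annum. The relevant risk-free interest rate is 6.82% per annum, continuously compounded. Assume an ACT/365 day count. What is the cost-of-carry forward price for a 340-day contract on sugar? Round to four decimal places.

$0.3338 per pound

Net carry = r + u − y = 0.0682 + 0.0453 − 0.0396 = 0.0739
F = S·e^((r+u−y)T) = 0.3116 · e^(0.0739 × 340/365) = 0.3116 · e^0.068838
= 0.3116 × 1.071263 = $0.3338 per pound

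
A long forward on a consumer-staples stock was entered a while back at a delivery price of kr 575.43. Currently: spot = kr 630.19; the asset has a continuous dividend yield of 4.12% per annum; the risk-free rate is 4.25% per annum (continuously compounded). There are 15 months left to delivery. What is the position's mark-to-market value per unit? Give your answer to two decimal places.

kr 52.90

Current fair forward for the remaining 15 months: F = S·e^((r − q)·T), (r − q) = 0.0425 − 0.0412 = 0.0013
F = 630.19 · e^(0.0013 × 15/12) = 630.19 × 1.001626 = 631.2147
Value of long forward = (F − K)·e^(−rT) = (631.2147 − 575.43) · e^(−0.0425·15/12)
= 55.7847 × 0.948261 = 52.90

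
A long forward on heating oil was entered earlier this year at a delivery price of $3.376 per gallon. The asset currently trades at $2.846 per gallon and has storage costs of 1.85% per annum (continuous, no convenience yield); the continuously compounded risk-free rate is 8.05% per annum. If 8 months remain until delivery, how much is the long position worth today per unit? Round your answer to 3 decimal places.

Current fair forward for the remaining 8 months: F = S·e^((r + u)·T), (r + u) = 0.0805 + 0.0185 = 0.0990
F = 2.846 · e^(0.0990 × 8/12) = 2.846 × 1.068227 = 3.0402
Value of long forward = (F − K)·e^(−rT) = (3.0402 − 3.376) · e^(−0.0805·8/12)
= -0.3358 × 0.947748 = -0.318

-$0.318 per gallon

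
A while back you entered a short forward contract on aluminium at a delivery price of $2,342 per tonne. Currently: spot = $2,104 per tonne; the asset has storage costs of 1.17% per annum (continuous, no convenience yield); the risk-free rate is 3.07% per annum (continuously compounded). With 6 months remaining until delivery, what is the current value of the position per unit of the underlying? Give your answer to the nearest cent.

$189.98 per tonne

Current fair forward for the remaining 6 months: F = S·e^((r + u)·T), (r + u) = 0.0307 + 0.0117 = 0.0424
F = 2104 · e^(0.0424 × 6/12) = 2104 × 1.02142632 = 2149.0810
Value of long forward = (F − K)·e^(−rT) = (2149.0810 − 2342) · e^(−0.0307·6/12)
= -192.9190 × 0.98476721 = -189.98
Short position value = −(long value) = $189.98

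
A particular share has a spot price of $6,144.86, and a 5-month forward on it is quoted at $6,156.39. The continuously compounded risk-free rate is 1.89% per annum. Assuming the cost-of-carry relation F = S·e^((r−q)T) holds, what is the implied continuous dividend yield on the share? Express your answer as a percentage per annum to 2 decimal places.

From F = S·e^((r−q)T): (r − q) = ln(F/S)/T
ln(6156.39/6144.86) = ln(1.001876) = 0.001874
(r − q) = 0.001874 / (5/12) = 0.004498
q = r − ln(F/S)/T = 0.0189 − 0.004498 = 0.014402
q = 1.44%

1.44%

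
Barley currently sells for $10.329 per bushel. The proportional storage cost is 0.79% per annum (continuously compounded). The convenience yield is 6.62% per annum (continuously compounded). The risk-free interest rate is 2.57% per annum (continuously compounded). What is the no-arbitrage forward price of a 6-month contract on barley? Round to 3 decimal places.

Net carry = r + u − y = 0.0257 + 0.0079 − 0.0662 = -0.0326
F = S·e^((r+u−y)T) = 10.329 · e^(-0.0326 × 6/12) = 10.329 · e^-0.016300
= 10.329 × 0.983832 = $10.162 per bushel

$10.162 per bushel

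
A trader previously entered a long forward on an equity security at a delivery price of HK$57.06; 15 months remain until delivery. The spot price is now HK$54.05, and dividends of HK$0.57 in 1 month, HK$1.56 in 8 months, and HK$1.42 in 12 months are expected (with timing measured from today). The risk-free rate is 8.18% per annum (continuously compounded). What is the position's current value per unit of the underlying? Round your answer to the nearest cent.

PV(remaining dividends) I = 0.57·e^(−0.0818·1/12) + 1.56·e^(−0.0818·8/12) + 1.42·e^(−0.0818·12/12) = 3.3518
Current forward F = (S − I)·e^(rT) = (54.05 − 3.3518)·e^(0.0818·15/12) = 50.6982 × 1.107660 = 56.1564
Value (long) = (F − K)·e^(−rT) = (56.1564 − 57.06) × 0.902804 = -0.8158
Value = -HK$0.82

-HK$0.82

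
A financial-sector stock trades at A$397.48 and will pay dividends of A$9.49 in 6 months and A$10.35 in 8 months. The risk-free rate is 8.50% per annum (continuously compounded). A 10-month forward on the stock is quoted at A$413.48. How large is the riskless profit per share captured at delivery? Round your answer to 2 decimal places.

A$7.08 per share

PV(dividends) I = 9.49·e^(−0.0850·6/12) + 10.35·e^(−0.0850·8/12) = 18.8749
Fair forward F* = (S − I)·e^(rT) = (397.48 − 18.8749)·e^0.070833 = 378.6051 × 1.073402 = 406.3955
Market A$413.48 > fair 406.3955: forward overpriced → cash-and-carry (borrow at r, buy the stock and collect the dividends, short the forward).
Profit at T = |F_mkt − F*| = |413.48 − 406.3955| = A$7.08 per share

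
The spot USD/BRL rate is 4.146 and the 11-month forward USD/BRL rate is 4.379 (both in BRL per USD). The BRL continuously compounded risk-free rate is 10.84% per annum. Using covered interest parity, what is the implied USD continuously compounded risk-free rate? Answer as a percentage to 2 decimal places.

F = S·e^((r_BRL − r_USD)T) ⇒ r_USD = r_BRL − ln(F/S)/T
ln(4.379/4.146) = 0.054676; /(11/12) = 0.059647
r_USD = 0.1084 − 0.059647 = 0.048753
r_USD = 4.88%

4.88%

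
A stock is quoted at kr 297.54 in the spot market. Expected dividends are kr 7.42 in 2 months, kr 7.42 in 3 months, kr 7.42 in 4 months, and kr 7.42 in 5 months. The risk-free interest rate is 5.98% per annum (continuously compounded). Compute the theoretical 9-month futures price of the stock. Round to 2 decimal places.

kr 280.68

PV(dividends) I = 7.42·e^(−0.0598·2/12) + 7.42·e^(−0.0598·3/12) + 7.42·e^(−0.0598·4/12) + 7.42·e^(−0.0598·5/12)
I = 7.3464 + 7.3099 + 7.2736 + 7.2374 = 29.1673
F = (S − I)·e^(rT) = (297.54 − 29.1673) · e^(0.0598·9/12)
= 268.3727 · e^0.044850 = 268.3727 × 1.045871 = kr 280.68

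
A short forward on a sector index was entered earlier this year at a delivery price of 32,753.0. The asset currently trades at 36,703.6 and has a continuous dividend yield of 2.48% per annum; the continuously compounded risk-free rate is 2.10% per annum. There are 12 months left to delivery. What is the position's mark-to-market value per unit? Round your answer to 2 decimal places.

-3732.19

Current fair forward for the remaining 12 months: F = S·e^((r − q)·T), (r − q) = 0.0210 − 0.0248 = -0.0038
F = 36703.6 · e^(-0.0038 × 12/12) = 36703.6 × 0.99620721 = 36564.3910
Value of long forward = (F − K)·e^(−rT) = (36564.3910 − 32753.0) · e^(−0.0210·12/12)
= 3811.3910 × 0.97921896 = 3732.19
Short position value = −(long value) = -3732.19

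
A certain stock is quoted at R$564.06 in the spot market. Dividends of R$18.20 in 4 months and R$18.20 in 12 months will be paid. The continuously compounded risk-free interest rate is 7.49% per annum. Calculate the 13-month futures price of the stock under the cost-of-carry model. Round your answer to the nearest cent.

R$574.17

PV(dividends) I = 18.20·e^(−0.0749·4/12) + 18.20·e^(−0.0749·12/12)
I = 17.7512 + 16.8866 = 34.6378
F = (S − I)·e^(rT) = (564.06 − 34.6378) · e^(0.0749·13/12)
= 529.4222 · e^0.081142 = 529.4222 × 1.084525 = R$574.17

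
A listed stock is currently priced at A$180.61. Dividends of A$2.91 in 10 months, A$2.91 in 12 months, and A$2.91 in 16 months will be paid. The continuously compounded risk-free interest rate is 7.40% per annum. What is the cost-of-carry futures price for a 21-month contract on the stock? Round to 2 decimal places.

PV(dividends) I = 2.91·e^(−0.0740·10/12) + 2.91·e^(−0.0740·12/12) + 2.91·e^(−0.0740·16/12)
I = 2.7360 + 2.7024 + 2.6366 = 8.0750
F = (S − I)·e^(rT) = (180.61 − 8.0750) · e^(0.0740·21/12)
= 172.5350 · e^0.129500 = 172.5350 × 1.138259 = A$196.39

A$196.39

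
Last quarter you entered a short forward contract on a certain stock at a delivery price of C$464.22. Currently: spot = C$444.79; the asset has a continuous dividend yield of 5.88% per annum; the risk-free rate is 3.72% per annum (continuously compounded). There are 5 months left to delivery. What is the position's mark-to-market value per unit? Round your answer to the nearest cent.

Current fair forward for the remaining 5 months: F = S·e^((r − q)·T), (r − q) = 0.0372 − 0.0588 = -0.0216
F = 444.79 · e^(-0.0216 × 5/12) = 444.79 × 0.991040 = 440.8047
Value of long forward = (F − K)·e^(−rT) = (440.8047 − 464.22) · e^(−0.0372·5/12)
= -23.4153 × 0.984620 = -23.06
Short position value = −(long value) = C$23.06

C$23.06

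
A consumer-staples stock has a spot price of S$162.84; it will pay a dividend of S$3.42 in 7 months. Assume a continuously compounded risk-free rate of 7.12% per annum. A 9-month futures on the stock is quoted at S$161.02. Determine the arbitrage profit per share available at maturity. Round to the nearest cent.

PV(dividends) I = 3.42·e^(−0.0712·7/12) = 3.2809
Fair futures F* = (S − I)·e^(rT) = (162.84 − 3.2809)·e^0.053400 = 159.5591 × 1.054852 = 168.3112
Market S$161.02 < fair 168.3112: forward underpriced → reverse cash-and-carry (short the stock, invest proceeds at r, pay the dividends, go long the forward).
Profit at T = |F_mkt − F*| = |161.02 − 168.3112| = S$7.29 per share

S$7.29 per share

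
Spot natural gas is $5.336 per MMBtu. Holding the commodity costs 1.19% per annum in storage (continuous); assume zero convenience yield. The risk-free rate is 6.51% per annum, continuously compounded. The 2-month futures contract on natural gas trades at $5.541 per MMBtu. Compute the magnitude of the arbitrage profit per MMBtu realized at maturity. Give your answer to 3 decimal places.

Fair futures: F* = S·e^(carry·T), with carry = (r + u) = 0.0651 + 0.0119 = 0.0770
F* = 5.336 · e^(0.0770 × 2/12) = 5.336 · e^0.012833 = 5.336 × 1.012916 = $5.4049
Market $5.541 > fair $5.4049: forward overpriced → cash-and-carry (buy spot, short the forward).
At maturity, profit = |F_mkt − F*| = |5.541 − 5.4049| = $0.136 per MMBtu

$0.136 per MMBtu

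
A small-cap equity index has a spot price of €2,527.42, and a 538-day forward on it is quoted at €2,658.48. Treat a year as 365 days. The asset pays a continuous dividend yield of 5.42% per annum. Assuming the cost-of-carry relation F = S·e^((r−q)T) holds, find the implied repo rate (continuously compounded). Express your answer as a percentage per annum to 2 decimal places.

From F = S·e^((r−q)T): (r − q) = ln(F/S)/T
ln(2658.48/2527.42) = ln(1.051855) = 0.050555
(r − q) = 0.050555 / (538/365) = 0.034298
r = ln(F/S)/T + q = 0.034298 + 0.0542 = 0.088498
r = 8.85%

8.85%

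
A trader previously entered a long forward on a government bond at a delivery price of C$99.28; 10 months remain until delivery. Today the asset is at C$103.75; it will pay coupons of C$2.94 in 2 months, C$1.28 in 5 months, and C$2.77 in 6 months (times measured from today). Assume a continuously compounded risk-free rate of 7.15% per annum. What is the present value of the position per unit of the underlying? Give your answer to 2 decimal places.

PV(remaining coupons) I = 2.94·e^(−0.0715·2/12) + 1.28·e^(−0.0715·5/12) + 2.77·e^(−0.0715·6/12) = 6.8203
Current forward F = (S − I)·e^(rT) = (103.75 − 6.8203)·e^(0.0715·10/12) = 96.9297 × 1.061394 = 102.8806
Value (long) = (F − K)·e^(−rT) = (102.8806 − 99.28) × 0.942157 = 3.3923
Value = C$3.39

C$3.39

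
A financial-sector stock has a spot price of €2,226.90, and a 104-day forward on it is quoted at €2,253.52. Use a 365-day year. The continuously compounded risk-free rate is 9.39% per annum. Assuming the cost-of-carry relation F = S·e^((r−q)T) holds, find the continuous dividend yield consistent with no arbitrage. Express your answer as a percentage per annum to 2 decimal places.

5.22%

From F = S·e^((r−q)T): (r − q) = ln(F/S)/T
ln(2253.52/2226.90) = ln(1.011954) = 0.011883
(r − q) = 0.011883 / (104/365) = 0.041705
q = r − ln(F/S)/T = 0.0939 − 0.041705 = 0.052195
q = 5.22%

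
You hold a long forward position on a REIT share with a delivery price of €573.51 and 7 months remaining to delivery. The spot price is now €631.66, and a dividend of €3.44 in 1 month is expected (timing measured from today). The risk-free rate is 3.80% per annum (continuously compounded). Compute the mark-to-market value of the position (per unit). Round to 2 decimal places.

PV(remaining dividends) I = 3.44·e^(−0.0380·1/12) = 3.4291
Current forward F = (S − I)·e^(rT) = (631.66 − 3.4291)·e^(0.0380·7/12) = 628.2309 × 1.022414 = 642.3121
Value (long) = (F − K)·e^(−rT) = (642.3121 − 573.51) × 0.978077 = 67.2938
Value = €67.29

€67.29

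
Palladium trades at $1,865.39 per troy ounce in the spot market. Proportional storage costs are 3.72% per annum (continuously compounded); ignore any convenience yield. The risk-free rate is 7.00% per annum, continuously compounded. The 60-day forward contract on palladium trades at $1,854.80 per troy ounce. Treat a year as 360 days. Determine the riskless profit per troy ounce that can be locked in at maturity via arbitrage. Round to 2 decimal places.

$44.22 per troy ounce

Fair forward: F* = S·e^(carry·T), with carry = (r + u) = 0.0700 + 0.0372 = 0.1072
F* = 1865.39 · e^(0.1072 × 60/360) = 1865.39 · e^0.01786667 = 1865.39 × 1.01802723 = $1899.0178
Market $1854.80 < fair $1899.0178: forward underpriced → reverse cash-and-carry (short spot, go long the forward).
At maturity, profit = |F_mkt − F*| = |1854.80 − 1899.0178| = $44.22 per troy ounce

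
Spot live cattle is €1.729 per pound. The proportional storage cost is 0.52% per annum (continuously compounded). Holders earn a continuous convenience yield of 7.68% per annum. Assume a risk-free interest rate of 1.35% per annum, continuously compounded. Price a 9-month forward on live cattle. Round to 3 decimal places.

Net carry = r + u − y = 0.0135 + 0.0052 − 0.0768 = -0.0581
F = S·e^((r+u−y)T) = 1.729 · e^(-0.0581 × 9/12) = 1.729 · e^-0.043575
= 1.729 × 0.957361 = €1.655 per pound

€1.655 per pound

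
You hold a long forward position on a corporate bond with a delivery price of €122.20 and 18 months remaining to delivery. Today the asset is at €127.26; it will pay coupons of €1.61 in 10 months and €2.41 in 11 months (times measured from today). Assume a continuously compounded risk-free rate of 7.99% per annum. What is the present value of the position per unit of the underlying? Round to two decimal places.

PV(remaining coupons) I = 1.61·e^(−0.0799·10/12) + 2.41·e^(−0.0799·11/12) = 3.7461
Current forward F = (S − I)·e^(rT) = (127.26 − 3.7461)·e^(0.0799·18/12) = 123.5139 × 1.127328 = 139.2407
Value (long) = (F − K)·e^(−rT) = (139.2407 − 122.20) × 0.887053 = 15.1160
Value = €15.12

€15.12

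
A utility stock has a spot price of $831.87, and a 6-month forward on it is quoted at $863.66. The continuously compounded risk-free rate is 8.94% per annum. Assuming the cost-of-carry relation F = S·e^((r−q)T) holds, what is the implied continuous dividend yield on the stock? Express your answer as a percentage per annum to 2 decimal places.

From F = S·e^((r−q)T): (r − q) = ln(F/S)/T
ln(863.66/831.87) = ln(1.038215) = 0.037503
(r − q) = 0.037503 / (6/12) = 0.075006
q = r − ln(F/S)/T = 0.0894 − 0.075006 = 0.014394
q = 1.44%

1.44%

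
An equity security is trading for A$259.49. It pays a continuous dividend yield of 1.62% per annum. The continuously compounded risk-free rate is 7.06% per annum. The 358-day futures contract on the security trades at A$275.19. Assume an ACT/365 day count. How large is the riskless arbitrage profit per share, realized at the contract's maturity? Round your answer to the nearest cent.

Fair futures: F* = S·e^(carry·T), with carry = (r − q) = 0.0706 − 0.0162 = 0.0544
F* = 259.49 · e^(0.0544 × 358/365) = 259.49 · e^0.053357 = 259.49 × 1.054806 = A$273.7116
Market A$275.19 > fair A$273.7116: forward overpriced → cash-and-carry (buy spot, short the forward).
At maturity, profit = |F_mkt − F*| = |275.19 − 273.7116| = A$1.48 per share

A$1.48 per share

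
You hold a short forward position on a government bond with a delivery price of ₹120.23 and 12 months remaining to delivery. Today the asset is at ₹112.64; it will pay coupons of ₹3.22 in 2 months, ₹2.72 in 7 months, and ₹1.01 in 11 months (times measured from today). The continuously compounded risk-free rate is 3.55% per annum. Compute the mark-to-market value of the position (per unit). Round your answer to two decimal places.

₹10.24

PV(remaining coupons) I = 3.22·e^(−0.0355·2/12) + 2.72·e^(−0.0355·7/12) + 1.01·e^(−0.0355·11/12) = 6.8429
Current forward F = (S − I)·e^(rT) = (112.64 − 6.8429)·e^(0.0355·12/12) = 105.7971 × 1.036138 = 109.6204
Value (long) = (F − K)·e^(−rT) = (109.6204 − 120.23) × 0.965123 = -10.2396
Short position value = −(long value) = ₹10.24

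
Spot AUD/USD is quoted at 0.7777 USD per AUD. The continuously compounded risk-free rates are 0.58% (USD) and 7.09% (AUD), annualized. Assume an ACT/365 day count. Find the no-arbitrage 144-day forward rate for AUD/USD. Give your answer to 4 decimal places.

F = S·e^((r_USD − r_AUD)T) = 0.7777 · e^((0.0058 − 0.0709) × 144/365)
= 0.7777 · e^-0.025683 = 0.7777 × 0.974644
F = 0.7580 USD per AUD

0.7580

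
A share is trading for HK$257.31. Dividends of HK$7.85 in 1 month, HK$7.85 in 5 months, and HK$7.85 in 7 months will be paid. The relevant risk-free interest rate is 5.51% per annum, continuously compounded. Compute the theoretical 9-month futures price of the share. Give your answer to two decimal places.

PV(dividends) I = 7.85·e^(−0.0551·1/12) + 7.85·e^(−0.0551·5/12) + 7.85·e^(−0.0551·7/12)
I = 7.8140 + 7.6718 + 7.6017 = 23.0875
F = (S − I)·e^(rT) = (257.31 − 23.0875) · e^(0.0551·9/12)
= 234.2225 · e^0.041325 = 234.2225 × 1.042191 = HK$244.10

HK$244.10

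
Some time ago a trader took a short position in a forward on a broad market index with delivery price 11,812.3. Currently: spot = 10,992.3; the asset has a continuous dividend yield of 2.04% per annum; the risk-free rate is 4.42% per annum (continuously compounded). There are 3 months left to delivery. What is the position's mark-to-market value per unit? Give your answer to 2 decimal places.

Current fair forward for the remaining 3 months: F = S·e^((r − q)·T), (r − q) = 0.0442 − 0.0204 = 0.0238
F = 10992.3 · e^(0.0238 × 3/12) = 10992.3 × 1.00596774 = 11057.8992
Value of long forward = (F − K)·e^(−rT) = (11057.8992 − 11812.3) · e^(−0.0442·3/12)
= -754.4008 × 0.98901083 = -746.11
Short position value = −(long value) = 746.11

746.11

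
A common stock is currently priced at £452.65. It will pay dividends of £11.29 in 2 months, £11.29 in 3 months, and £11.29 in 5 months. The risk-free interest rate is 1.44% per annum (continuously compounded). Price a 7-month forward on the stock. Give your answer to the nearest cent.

PV(dividends) I = 11.29·e^(−0.0144·2/12) + 11.29·e^(−0.0144·3/12) + 11.29·e^(−0.0144·5/12)
I = 11.2629 + 11.2494 + 11.2225 = 33.7348
F = (S − I)·e^(rT) = (452.65 − 33.7348) · e^(0.0144·7/12)
= 418.9152 · e^0.008400 = 418.9152 × 1.008435 = £422.45

£422.45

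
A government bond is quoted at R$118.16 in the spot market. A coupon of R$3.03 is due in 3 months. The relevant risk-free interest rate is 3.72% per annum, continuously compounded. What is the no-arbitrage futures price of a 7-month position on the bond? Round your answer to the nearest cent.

R$117.68

PV(coupons) I = 3.03·e^(−0.0372·3/12)
I = 3.0020
F = (S − I)·e^(rT) = (118.16 − 3.0020) · e^(0.0372·7/12)
= 115.1580 · e^0.021700 = 115.1580 × 1.021937 = R$117.68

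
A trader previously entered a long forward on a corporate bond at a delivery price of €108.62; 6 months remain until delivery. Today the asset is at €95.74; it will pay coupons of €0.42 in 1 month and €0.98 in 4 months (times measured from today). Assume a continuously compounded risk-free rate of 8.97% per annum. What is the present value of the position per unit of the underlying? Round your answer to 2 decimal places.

PV(remaining coupons) I = 0.42·e^(−0.0897·1/12) + 0.98·e^(−0.0897·4/12) = 1.3680
Current forward F = (S − I)·e^(rT) = (95.74 − 1.3680)·e^(0.0897·6/12) = 94.3720 × 1.045871 = 98.7009
Value (long) = (F − K)·e^(−rT) = (98.7009 − 108.62) × 0.956141 = -9.4841
Value = -€9.48

-€9.48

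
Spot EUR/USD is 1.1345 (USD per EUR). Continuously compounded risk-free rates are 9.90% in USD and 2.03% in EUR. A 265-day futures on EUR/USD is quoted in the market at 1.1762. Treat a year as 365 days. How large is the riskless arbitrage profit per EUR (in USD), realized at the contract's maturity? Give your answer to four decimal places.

0.0250 per EUR (in USD)

Fair futures: F* = S·e^(carry·T), with carry = (r_USD − r_EUR) = 0.0990 − 0.0203 = 0.0787
F* = 1.1345 · e^(0.0787 × 265/365) = 1.1345 · e^0.057138 = 1.1345 × 1.058802 = 1.2012
Market 1.1762 < fair 1.2012: forward underpriced → reverse cash-and-carry (short spot, go long the forward).
At maturity, profit = |F_mkt − F*| = |1.1762 − 1.2012| = 0.0250 per EUR (in USD)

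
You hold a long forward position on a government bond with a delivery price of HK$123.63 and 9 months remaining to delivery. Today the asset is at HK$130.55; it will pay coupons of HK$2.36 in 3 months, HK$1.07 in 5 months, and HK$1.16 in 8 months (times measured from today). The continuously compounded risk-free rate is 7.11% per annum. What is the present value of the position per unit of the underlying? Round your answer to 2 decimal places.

PV(remaining coupons) I = 2.36·e^(−0.0711·3/12) + 1.07·e^(−0.0711·5/12) + 1.16·e^(−0.0711·8/12) = 4.4635
Current forward F = (S − I)·e^(rT) = (130.55 − 4.4635)·e^(0.0711·9/12) = 126.0865 × 1.054772 = 132.9925
Value (long) = (F − K)·e^(−rT) = (132.9925 − 123.63) × 0.948072 = 8.8763
Value = HK$8.88

HK$8.88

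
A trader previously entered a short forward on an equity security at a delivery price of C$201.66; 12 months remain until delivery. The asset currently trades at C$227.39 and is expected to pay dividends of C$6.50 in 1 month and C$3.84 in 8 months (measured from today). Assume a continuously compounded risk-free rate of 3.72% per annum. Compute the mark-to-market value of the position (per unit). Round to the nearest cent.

-C$22.87

PV(remaining dividends) I = 6.50·e^(−0.0372·1/12) + 3.84·e^(−0.0372·8/12) = 10.2258
Current forward F = (S − I)·e^(rT) = (227.39 − 10.2258)·e^(0.0372·12/12) = 217.1642 × 1.037901 = 225.3949
Value (long) = (F − K)·e^(−rT) = (225.3949 − 201.66) × 0.963483 = 22.8682
Short position value = −(long value) = -C$22.87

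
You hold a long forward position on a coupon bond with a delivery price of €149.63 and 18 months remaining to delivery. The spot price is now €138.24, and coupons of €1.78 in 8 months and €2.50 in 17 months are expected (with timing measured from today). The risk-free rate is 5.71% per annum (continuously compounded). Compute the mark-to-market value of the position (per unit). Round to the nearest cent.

PV(remaining coupons) I = 1.78·e^(−0.0571·8/12) + 2.50·e^(−0.0571·17/12) = 4.0192
Current forward F = (S − I)·e^(rT) = (138.24 − 4.0192)·e^(0.0571·18/12) = 134.2208 × 1.089425 = 146.2235
Value (long) = (F − K)·e^(−rT) = (146.2235 − 149.63) × 0.917915 = -3.1269
Value = -€3.13

-€3.13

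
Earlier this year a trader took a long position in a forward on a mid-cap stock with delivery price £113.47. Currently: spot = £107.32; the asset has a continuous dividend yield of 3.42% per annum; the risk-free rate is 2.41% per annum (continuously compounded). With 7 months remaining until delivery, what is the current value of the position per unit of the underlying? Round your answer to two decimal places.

Current fair forward for the remaining 7 months: F = S·e^((r − q)·T), (r − q) = 0.0241 − 0.0342 = -0.0101
F = 107.32 · e^(-0.0101 × 7/12) = 107.32 × 0.994126 = 106.6896
Value of long forward = (F − K)·e^(−rT) = (106.6896 − 113.47) · e^(−0.0241·7/12)
= -6.7804 × 0.986040 = -6.69

-£6.69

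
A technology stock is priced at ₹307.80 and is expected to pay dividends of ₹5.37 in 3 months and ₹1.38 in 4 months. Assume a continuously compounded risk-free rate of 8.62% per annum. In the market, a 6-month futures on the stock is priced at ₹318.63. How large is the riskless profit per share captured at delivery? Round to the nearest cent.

₹4.16 per share

PV(dividends) I = 5.37·e^(−0.0862·3/12) + 1.38·e^(−0.0862·4/12) = 6.5964
Fair futures F* = (S − I)·e^(rT) = (307.80 − 6.5964)·e^0.043100 = 301.2036 × 1.044042 = 314.4692
Market ₹318.63 > fair 314.4692: forward overpriced → cash-and-carry (borrow at r, buy the stock and collect the dividends, short the forward).
Profit at T = |F_mkt − F*| = |318.63 − 314.4692| = ₹4.16 per share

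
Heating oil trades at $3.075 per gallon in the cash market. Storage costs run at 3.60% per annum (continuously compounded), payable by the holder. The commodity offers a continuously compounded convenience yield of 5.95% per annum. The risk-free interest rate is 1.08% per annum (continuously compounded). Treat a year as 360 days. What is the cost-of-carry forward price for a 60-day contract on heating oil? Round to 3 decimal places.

Net carry = r + u − y = 0.0108 + 0.0360 − 0.0595 = -0.0127
F = S·e^((r+u−y)T) = 3.075 · e^(-0.0127 × 60/360) = 3.075 · e^-0.002117
= 3.075 × 0.997885 = $3.068 per gallon

$3.068 per gallon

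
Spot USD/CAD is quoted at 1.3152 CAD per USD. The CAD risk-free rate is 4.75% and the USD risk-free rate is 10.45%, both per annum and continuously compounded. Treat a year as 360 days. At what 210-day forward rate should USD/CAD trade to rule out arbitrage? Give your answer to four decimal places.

F = S·e^((r_CAD − r_USD)T) = 1.3152 · e^((0.0475 − 0.1045) × 210/360)
= 1.3152 · e^-0.033250 = 1.3152 × 0.967297
F = 1.2722 CAD per USD

1.2722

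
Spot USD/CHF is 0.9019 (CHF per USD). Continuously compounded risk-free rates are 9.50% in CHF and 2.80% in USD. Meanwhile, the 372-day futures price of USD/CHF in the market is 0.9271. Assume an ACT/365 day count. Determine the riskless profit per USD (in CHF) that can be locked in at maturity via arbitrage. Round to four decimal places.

Fair futures: F* = S·e^(carry·T), with carry = (r_CHF − r_USD) = 0.0950 − 0.0280 = 0.0670
F* = 0.9019 · e^(0.0670 × 372/365) = 0.9019 · e^0.068285 = 0.9019 × 1.070670 = 0.9656
Market 0.9271 < fair 0.9656: forward underpriced → reverse cash-and-carry (short spot, go long the forward).
At maturity, profit = |F_mkt − F*| = |0.9271 − 0.9656| = 0.0385 per USD (in CHF)

0.0385 per USD (in CHF)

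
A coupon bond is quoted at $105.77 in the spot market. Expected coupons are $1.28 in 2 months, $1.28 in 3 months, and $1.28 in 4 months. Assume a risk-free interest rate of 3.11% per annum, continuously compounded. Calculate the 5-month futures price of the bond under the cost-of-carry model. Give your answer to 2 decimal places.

PV(coupons) I = 1.28·e^(−0.0311·2/12) + 1.28·e^(−0.0311·3/12) + 1.28·e^(−0.0311·4/12)
I = 1.2734 + 1.2701 + 1.2668 = 3.8103
F = (S − I)·e^(rT) = (105.77 − 3.8103) · e^(0.0311·5/12)
= 101.9597 · e^0.012958 = 101.9597 × 1.013042 = $103.29

$103.29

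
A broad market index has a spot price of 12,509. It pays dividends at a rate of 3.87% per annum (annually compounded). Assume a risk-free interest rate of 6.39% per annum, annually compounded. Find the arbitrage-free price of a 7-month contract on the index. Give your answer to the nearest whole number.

12,685

F = S · (1+r)^T / (1+q)^T
= 12509 × 1.036793 / 1.022396 = 12509 × 1.014082
F = 12,685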